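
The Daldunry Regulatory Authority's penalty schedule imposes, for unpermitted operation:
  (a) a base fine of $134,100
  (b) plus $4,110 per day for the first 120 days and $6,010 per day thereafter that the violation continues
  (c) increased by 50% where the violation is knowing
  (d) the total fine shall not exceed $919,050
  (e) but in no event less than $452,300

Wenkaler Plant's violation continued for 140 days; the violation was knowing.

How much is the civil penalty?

First 120 days: 120 × $4,110 = $493,200
Remaining days: (140 − 120) × $6,010 = $120,200
Per-day component: $493,200 + $120,200 = $613,400
Base plus per-day: $134,100 + $613,400 = $747,500
Enhancement: 50% of $747,500 = $373,750
Enhanced fine: $747,500 + $373,750 = $1,121,250
Cap at $919,050: $1,121,250 exceeds the cap → $919,050
Minimum $452,300: $919,050 meets the minimum, no increase.

$919,050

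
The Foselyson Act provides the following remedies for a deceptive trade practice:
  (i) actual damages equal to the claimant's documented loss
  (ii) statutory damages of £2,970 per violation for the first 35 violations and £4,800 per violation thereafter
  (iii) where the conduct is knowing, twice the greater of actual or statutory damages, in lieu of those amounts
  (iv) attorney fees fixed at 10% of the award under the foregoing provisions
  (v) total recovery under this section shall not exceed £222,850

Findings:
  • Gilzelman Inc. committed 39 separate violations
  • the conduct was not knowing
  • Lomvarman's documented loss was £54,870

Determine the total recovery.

£195,822

First 35 violations: 35 × £2,970 = £103,950
Remaining violations: (39 − 35) × £4,800 = £19,200
Statutory damages: £103,950 + £19,200 = £123,150
Conduct not knowing: the in-lieu enhancement does not apply.
Actual plus statutory damages: £54,870 + £123,150 = £178,020
Attorney fees: 10% of £178,020 = £17,802
Total before cap: £178,020 + £17,802 = £195,822
Cap at £222,850: £195,822 is within the cap, no reduction.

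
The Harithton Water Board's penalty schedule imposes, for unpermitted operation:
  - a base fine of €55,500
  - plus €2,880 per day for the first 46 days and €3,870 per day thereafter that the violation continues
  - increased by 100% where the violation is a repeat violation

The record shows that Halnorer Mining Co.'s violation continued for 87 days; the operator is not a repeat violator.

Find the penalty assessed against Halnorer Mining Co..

First 46 days: 46 × €2,880 = €132,480
Remaining days: (87 − 46) × €3,870 = €158,670
Per-day component: €132,480 + €158,670 = €291,150
Base plus per-day: €55,500 + €291,150 = €346,650
The operator is not a repeat violator: no 100% increase.

€346,650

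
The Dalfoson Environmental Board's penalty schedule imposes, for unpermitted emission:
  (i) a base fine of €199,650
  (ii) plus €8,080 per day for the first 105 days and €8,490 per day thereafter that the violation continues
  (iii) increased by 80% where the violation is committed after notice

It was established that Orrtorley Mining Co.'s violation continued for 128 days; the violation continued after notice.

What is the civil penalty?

€2,237,976

First 105 days: 105 × €8,080 = €848,400
Remaining days: (128 − 105) × €8,490 = €195,270
Per-day component: €848,400 + €195,270 = €1,043,670
Base plus per-day: €199,650 + €1,043,670 = €1,243,320
Enhancement: 80% of €1,243,320 = €994,656
Enhanced fine: €1,243,320 + €994,656 = €2,237,976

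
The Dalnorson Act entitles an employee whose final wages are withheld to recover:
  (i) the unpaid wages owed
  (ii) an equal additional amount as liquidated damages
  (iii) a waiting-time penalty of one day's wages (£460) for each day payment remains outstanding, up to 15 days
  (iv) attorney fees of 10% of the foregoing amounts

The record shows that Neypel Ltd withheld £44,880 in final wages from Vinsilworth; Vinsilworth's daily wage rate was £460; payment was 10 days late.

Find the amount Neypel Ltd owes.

£103,796

Liquidated damages (equal amount): £44,880
Penalty days: min(10, 15) = 10
Waiting-time penalty: 10 × £460 = £4,600
Subtotal: £44,880 + £44,880 + £4,600 = £94,360
Attorney fees: 10% of £94,360 = £9,436
Total award: £94,360 + £9,436 = £103,796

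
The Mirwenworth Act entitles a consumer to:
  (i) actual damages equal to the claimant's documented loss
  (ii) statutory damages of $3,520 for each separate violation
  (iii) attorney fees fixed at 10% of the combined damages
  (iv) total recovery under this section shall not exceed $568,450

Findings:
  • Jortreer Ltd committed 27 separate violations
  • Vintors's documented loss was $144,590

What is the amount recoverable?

Statutory damages: 27 × $3,520 = $95,040
Combined damages: $144,590 + $95,040 = $239,630
Attorney fees: 10% of $239,630 = $23,963
Total before cap: $239,630 + $23,963 = $263,593
Cap at $568,450: $263,593 is within the cap, no reduction.

Total recovery: $263,593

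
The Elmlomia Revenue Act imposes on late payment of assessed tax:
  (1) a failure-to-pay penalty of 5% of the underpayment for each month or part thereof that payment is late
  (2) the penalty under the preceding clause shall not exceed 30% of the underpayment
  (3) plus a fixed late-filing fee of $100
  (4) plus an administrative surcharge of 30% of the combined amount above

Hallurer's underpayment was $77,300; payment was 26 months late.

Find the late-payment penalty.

Accrued rate: 5% × 26 = 130%, capped at 30% → 30%
Failure-to-pay penalty: 30% of $77,300 = $23,190
Penalty before surcharge: $23,190 + $100 = $23,290
Administrative surcharge: 30% of $23,290 = $6,987
Total penalty: $23,290 + $6,987 = $30,277

$30,277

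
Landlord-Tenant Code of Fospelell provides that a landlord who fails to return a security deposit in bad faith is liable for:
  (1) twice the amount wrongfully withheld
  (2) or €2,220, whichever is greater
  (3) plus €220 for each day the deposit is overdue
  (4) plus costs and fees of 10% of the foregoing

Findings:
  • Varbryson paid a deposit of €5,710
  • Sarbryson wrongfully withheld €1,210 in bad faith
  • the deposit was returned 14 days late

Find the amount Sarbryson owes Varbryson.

Doubled: 2 × €1,210 = €2,420
Minimum €2,220: €2,420 meets the minimum, no increase.
Late-return penalty: 14 × €220 = €3,080
Damages plus late penalty: €2,420 + €3,080 = €5,500
Costs and fees: 10% of €5,500 = €550
Total recovery: €5,500 + €550 = €6,050

€6,050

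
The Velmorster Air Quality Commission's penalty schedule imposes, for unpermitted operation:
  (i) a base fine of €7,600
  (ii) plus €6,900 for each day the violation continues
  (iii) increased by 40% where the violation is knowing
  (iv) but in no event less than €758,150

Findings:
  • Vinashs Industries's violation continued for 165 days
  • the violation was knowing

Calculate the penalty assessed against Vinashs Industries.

€1,604,540

Per-day component: 165 × €6,900 = €1,138,500
Base plus per-day: €7,600 + €1,138,500 = €1,146,100
Enhancement: 40% of €1,146,100 = €458,440
Enhanced fine: €1,146,100 + €458,440 = €1,604,540
Minimum €758,150: €1,604,540 meets the minimum, no increase.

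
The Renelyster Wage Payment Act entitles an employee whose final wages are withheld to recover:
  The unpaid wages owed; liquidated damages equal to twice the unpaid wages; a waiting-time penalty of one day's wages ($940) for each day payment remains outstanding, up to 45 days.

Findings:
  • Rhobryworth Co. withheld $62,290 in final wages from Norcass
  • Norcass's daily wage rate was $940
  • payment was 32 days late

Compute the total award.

Doubled: 2 × $62,290 = $124,580
Penalty days: min(32, 45) = 32
Waiting-time penalty: 32 × $940 = $30,080
Total award: $62,290 + $124,580 + $30,080 = $216,950

$216,950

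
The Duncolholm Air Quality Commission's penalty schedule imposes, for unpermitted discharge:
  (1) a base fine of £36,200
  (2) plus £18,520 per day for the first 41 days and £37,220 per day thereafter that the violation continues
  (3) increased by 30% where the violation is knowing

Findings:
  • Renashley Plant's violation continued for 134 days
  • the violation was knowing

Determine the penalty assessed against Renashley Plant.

£5,534,074

First 41 days: 41 × £18,520 = £759,320
Remaining days: (134 − 41) × £37,220 = £3,461,460
Per-day component: £759,320 + £3,461,460 = £4,220,780
Base plus per-day: £36,200 + £4,220,780 = £4,256,980
Enhancement: 30% of £4,256,980 = £1,277,094
Enhanced fine: £4,256,980 + £1,277,094 = £5,534,074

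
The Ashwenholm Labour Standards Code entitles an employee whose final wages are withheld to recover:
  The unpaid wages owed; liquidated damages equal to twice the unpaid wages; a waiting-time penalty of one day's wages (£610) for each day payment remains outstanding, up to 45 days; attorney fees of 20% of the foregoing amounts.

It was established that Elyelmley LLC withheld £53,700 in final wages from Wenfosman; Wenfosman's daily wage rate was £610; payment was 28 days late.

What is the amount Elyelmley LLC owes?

Doubled: 2 × £53,700 = £107,400
Penalty days: min(28, 45) = 28
Waiting-time penalty: 28 × £610 = £17,080
Subtotal: £53,700 + £107,400 + £17,080 = £178,180
Attorney fees: 20% of £178,180 = £35,636
Total award: £178,180 + £35,636 = £213,816

£213,816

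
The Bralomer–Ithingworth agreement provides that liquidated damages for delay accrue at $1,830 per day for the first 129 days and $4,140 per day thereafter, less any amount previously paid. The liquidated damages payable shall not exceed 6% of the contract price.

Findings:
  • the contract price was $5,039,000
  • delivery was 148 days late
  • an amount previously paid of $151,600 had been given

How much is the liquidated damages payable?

$163,130

First 129 days: 129 × $1,830 = $236,070
Remaining days: (148 − 129) × $4,140 = $78,660
Accrued per-day damages: $236,070 + $78,660 = $314,730
Less amount previously paid: $314,730 − $151,600 = $163,130
Cap: 6% of $5,039,000 = $302,340
Cap at $302,340: $163,130 is within the cap, no reduction.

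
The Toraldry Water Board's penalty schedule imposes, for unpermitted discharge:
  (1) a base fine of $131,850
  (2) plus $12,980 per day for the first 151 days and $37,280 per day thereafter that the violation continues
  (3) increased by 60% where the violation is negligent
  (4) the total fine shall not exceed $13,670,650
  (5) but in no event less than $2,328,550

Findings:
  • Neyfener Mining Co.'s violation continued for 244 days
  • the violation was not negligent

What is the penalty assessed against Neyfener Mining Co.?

$5,558,870

First 151 days: 151 × $12,980 = $1,959,980
Remaining days: (244 − 151) × $37,280 = $3,467,040
Per-day component: $1,959,980 + $3,467,040 = $5,427,020
Base plus per-day: $131,850 + $5,427,020 = $5,558,870
The violation was not negligent: no 60% increase.
Cap at $13,670,650: $5,558,870 is within the cap, no reduction.
Minimum $2,328,550: $5,558,870 meets the minimum, no increase.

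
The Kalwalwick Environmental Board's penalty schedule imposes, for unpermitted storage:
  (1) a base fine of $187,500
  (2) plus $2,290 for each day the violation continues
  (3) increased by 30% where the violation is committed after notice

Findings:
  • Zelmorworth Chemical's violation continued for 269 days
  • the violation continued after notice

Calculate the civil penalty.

$1,044,563

Per-day component: 269 × $2,290 = $616,010
Base plus per-day: $187,500 + $616,010 = $803,510
Enhancement: 30% of $803,510 = $241,053
Enhanced fine: $803,510 + $241,053 = $1,044,563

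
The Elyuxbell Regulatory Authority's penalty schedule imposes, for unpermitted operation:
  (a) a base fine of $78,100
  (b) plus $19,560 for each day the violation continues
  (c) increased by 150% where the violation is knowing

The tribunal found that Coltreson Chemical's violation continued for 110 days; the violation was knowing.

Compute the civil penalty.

Per-day component: 110 × $19,560 = $2,151,600
Base plus per-day: $78,100 + $2,151,600 = $2,229,700
Enhancement: 150% of $2,229,700 = $3,344,550
Enhanced fine: $2,229,700 + $3,344,550 = $5,574,250

$5,574,250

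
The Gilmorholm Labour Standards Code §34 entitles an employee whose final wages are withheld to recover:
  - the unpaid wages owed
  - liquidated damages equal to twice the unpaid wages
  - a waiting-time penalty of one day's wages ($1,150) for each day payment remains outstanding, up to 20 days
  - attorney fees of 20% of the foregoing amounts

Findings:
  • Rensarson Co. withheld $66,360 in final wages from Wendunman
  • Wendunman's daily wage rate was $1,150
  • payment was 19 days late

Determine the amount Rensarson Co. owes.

$265,116

Doubled: 2 × $66,360 = $132,720
Penalty days: min(19, 20) = 19
Waiting-time penalty: 19 × $1,150 = $21,850
Subtotal: $66,360 + $132,720 + $21,850 = $220,930
Attorney fees: 20% of $220,930 = $44,186
Total award: $220,930 + $44,186 = $265,116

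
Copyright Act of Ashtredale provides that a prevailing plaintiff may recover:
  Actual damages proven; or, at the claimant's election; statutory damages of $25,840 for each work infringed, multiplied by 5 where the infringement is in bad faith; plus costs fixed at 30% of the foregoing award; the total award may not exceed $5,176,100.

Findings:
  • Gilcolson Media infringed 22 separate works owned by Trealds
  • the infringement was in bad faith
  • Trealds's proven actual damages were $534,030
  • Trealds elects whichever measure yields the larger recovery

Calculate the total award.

$3,695,120

Statutory damages: 22 × $25,840 = $568,480
Multiplied by 5: 5 × $568,480 = $2,842,400
Greater of actual damages ($534,030) or enhanced statutory damages ($2,842,400): $2,842,400
Costs: 30% of $2,842,400 = $852,720
Award plus costs: $2,842,400 + $852,720 = $3,695,120
Cap at $5,176,100: $3,695,120 is within the cap, no reduction.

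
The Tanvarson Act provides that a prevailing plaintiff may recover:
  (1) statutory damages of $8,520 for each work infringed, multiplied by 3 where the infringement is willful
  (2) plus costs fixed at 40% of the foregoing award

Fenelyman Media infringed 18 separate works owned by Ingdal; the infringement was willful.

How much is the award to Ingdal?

$644,112

Statutory damages: 18 × $8,520 = $153,360
Trebled: 3 × $153,360 = $460,080
Costs: 40% of $460,080 = $184,032
Award plus costs: $460,080 + $184,032 = $644,112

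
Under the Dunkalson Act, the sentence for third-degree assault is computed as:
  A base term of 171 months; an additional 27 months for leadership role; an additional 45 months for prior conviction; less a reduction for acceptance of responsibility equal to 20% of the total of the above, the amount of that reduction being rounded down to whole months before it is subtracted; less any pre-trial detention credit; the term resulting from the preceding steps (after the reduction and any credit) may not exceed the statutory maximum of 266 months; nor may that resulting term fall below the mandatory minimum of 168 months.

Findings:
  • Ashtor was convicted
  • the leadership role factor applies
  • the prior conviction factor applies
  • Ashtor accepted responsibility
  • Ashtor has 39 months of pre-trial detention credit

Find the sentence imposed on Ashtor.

Leadership role enhancement: +27 months
Prior conviction enhancement: +45 months
Adjusted term: 171 months + 27 months + 45 months = 243 months
Acceptance of responsibility reduction: 20% of 243 months = 48 months (rounded down)
After reduction: 243 − 48 = 195 months
Less pre-trial detention credit: 195 months − 39 months = 156 months
Cap at 266 months: 156 months is within the cap, no reduction.
Minimum 168 months: 156 months is below the minimum → 168 months

168 months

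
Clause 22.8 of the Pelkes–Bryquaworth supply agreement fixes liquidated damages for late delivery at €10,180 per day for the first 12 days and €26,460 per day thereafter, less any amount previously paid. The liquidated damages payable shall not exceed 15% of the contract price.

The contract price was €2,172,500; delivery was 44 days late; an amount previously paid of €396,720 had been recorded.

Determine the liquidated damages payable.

€325,875

First 12 days: 12 × €10,180 = €122,160
Remaining days: (44 − 12) × €26,460 = €846,720
Accrued per-day damages: €122,160 + €846,720 = €968,880
Less amount previously paid: €968,880 − €396,720 = €572,160
Cap: 15% of €2,172,500 = €325,875
Cap at €325,875: €572,160 exceeds the cap → €325,875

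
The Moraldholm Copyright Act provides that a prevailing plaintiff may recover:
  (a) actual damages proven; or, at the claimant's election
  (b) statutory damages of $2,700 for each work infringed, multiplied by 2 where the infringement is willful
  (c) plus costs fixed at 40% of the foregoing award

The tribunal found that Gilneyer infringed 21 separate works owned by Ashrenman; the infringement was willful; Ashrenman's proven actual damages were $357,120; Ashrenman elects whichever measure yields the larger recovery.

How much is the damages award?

Award: $499,968

Statutory damages: 21 × $2,700 = $56,700
Doubled: 2 × $56,700 = $113,400
Greater of actual damages ($357,120) or enhanced statutory damages ($113,400): $357,120
Costs: 40% of $357,120 = $142,848
Award plus costs: $357,120 + $142,848 = $499,968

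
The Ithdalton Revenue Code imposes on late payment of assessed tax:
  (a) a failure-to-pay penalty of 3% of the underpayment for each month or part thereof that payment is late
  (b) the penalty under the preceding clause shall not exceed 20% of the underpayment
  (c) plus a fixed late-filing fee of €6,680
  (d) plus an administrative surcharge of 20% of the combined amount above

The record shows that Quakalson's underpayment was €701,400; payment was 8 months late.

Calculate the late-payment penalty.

€176,352

Accrued rate: 3% × 8 = 24%, capped at 20% → 20%
Failure-to-pay penalty: 20% of €701,400 = €140,280
Penalty before surcharge: €140,280 + €6,680 = €146,960
Administrative surcharge: 20% of €146,960 = €29,392
Total penalty: €146,960 + €29,392 = €176,352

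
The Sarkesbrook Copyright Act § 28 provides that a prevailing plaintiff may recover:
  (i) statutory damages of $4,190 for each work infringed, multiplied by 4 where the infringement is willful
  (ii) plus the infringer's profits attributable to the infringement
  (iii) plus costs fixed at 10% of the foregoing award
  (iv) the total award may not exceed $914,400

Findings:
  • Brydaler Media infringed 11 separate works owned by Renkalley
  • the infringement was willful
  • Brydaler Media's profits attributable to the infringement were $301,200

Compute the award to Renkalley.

Statutory damages: 11 × $4,190 = $46,090
Multiplied by 4: 4 × $46,090 = $184,360
Combined award: $184,360 + $301,200 = $485,560
Costs: 10% of $485,560 = $48,556
Award plus costs: $485,560 + $48,556 = $534,116
Cap at $914,400: $534,116 is within the cap, no reduction.

$534,116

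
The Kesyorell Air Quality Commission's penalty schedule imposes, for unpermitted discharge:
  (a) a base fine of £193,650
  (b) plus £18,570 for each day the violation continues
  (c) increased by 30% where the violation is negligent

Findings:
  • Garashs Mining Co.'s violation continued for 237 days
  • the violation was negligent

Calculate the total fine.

£5,973,162

Per-day component: 237 × £18,570 = £4,401,090
Base plus per-day: £193,650 + £4,401,090 = £4,594,740
Enhancement: 30% of £4,594,740 = £1,378,422
Enhanced fine: £4,594,740 + £1,378,422 = £5,973,162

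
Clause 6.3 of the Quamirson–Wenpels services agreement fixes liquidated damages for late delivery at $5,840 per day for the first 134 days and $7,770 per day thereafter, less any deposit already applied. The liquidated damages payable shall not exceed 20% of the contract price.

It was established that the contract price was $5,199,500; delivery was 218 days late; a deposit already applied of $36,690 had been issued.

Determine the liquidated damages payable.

$1,039,900

First 134 days: 134 × $5,840 = $782,560
Remaining days: (218 − 134) × $7,770 = $652,680
Accrued per-day damages: $782,560 + $652,680 = $1,435,240
Less deposit already applied: $1,435,240 − $36,690 = $1,398,550
Cap: 20% of $5,199,500 = $1,039,900
Cap at $1,039,900: $1,398,550 exceeds the cap → $1,039,900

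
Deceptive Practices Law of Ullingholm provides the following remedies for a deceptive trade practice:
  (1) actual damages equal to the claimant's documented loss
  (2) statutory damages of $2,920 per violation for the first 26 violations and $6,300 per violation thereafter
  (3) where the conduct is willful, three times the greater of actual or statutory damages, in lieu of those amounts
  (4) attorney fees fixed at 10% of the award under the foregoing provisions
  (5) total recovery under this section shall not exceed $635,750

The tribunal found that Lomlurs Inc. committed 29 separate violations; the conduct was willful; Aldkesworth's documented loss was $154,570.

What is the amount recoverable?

First 26 violations: 26 × $2,920 = $75,920
Remaining violations: (29 − 26) × $6,300 = $18,900
Statutory damages: $75,920 + $18,900 = $94,820
Greater of actual damages ($154,570) or statutory damages ($94,820): $154,570
Trebled: 3 × $154,570 = $463,710
Attorney fees: 10% of $463,710 = $46,371
Total before cap: $463,710 + $46,371 = $510,081
Cap at $635,750: $510,081 is within the cap, no reduction.

$510,081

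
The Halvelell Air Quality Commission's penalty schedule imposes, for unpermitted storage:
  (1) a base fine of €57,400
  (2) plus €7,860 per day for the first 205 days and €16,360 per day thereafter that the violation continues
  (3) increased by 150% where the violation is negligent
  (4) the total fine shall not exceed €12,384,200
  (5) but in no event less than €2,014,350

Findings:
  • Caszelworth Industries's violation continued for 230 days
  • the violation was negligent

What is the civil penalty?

First 205 days: 205 × €7,860 = €1,611,300
Remaining days: (230 − 205) × €16,360 = €409,000
Per-day component: €1,611,300 + €409,000 = €2,020,300
Base plus per-day: €57,400 + €2,020,300 = €2,077,700
Enhancement: 150% of €2,077,700 = €3,116,550
Enhanced fine: €2,077,700 + €3,116,550 = €5,194,250
Cap at €12,384,200: €5,194,250 is within the cap, no reduction.
Minimum €2,014,350: €5,194,250 meets the minimum, no increase.

€5,194,250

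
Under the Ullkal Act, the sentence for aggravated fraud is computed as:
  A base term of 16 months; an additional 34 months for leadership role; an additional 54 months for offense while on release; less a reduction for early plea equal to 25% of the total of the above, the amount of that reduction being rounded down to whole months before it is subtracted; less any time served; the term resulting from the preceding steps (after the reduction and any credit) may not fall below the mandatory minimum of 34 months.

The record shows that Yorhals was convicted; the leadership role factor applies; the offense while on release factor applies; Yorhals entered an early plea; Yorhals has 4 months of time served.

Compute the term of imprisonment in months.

Leadership role enhancement: +34 months
Offense while on release enhancement: +54 months
Adjusted term: 16 months + 34 months + 54 months = 104 months
Early plea reduction: 25% of 104 months = 26 months (rounded down)
After reduction: 104 − 26 = 78 months
Less time served: 78 months − 4 months = 74 months
Minimum 34 months: 74 months meets the minimum, no increase.

74 months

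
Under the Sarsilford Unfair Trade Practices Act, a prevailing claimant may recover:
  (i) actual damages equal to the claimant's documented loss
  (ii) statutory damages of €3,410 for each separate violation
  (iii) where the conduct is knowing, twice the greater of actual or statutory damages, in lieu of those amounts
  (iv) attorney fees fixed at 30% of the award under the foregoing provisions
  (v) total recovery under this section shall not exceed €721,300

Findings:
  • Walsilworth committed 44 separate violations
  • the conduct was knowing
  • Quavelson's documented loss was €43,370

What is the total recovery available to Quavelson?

€390,104

Statutory damages: 44 × €3,410 = €150,040
Greater of actual damages (€43,370) or statutory damages (€150,040): €150,040
Doubled: 2 × €150,040 = €300,080
Attorney fees: 30% of €300,080 = €90,024
Total before cap: €300,080 + €90,024 = €390,104
Cap at €721,300: €390,104 is within the cap, no reduction.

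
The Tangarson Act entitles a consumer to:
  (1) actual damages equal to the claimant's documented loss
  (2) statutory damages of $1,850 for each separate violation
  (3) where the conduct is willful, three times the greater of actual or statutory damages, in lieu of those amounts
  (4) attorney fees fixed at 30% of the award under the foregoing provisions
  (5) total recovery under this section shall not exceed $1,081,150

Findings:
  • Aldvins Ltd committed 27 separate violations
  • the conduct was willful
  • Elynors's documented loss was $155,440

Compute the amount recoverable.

$606,216

Statutory damages: 27 × $1,850 = $49,950
Greater of actual damages ($155,440) or statutory damages ($49,950): $155,440
Trebled: 3 × $155,440 = $466,320
Attorney fees: 30% of $466,320 = $139,896
Total before cap: $466,320 + $139,896 = $606,216
Cap at $1,081,150: $606,216 is within the cap, no reduction.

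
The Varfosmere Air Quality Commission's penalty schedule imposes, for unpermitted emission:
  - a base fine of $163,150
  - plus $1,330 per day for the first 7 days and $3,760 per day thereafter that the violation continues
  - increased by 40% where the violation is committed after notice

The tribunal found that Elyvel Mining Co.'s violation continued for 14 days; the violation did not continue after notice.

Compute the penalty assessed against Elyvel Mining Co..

First 7 days: 7 × $1,330 = $9,310
Remaining days: (14 − 7) × $3,760 = $26,320
Per-day component: $9,310 + $26,320 = $35,630
Base plus per-day: $163,150 + $35,630 = $198,780
The violation did not continue after notice: no 40% increase.

$198,780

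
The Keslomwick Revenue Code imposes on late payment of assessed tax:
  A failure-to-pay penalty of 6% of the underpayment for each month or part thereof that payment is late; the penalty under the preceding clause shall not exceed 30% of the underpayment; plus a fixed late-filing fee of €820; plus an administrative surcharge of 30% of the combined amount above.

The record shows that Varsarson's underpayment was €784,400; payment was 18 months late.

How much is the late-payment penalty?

€306,982

Accrued rate: 6% × 18 = 108%, capped at 30% → 30%
Failure-to-pay penalty: 30% of €784,400 = €235,320
Penalty before surcharge: €235,320 + €820 = €236,140
Administrative surcharge: 30% of €236,140 = €70,842
Total penalty: €236,140 + €70,842 = €306,982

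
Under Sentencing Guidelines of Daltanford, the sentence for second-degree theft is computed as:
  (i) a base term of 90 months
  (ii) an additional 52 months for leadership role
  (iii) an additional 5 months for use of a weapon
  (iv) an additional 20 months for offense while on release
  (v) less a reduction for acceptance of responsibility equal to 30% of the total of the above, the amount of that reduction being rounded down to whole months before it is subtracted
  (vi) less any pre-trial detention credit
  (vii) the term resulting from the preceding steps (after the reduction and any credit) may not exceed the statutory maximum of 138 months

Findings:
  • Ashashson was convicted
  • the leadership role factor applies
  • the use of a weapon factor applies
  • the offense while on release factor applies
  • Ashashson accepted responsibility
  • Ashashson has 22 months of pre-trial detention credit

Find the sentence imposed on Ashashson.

95 months

Leadership role enhancement: +52 months
Use of a weapon enhancement: +5 months
Offense while on release enhancement: +20 months
Adjusted term: 90 months + 52 months + 5 months + 20 months = 167 months
Acceptance of responsibility reduction: 30% of 167 months = 50 months (rounded down)
After reduction: 167 − 50 = 117 months
Less pre-trial detention credit: 117 months − 22 months = 95 months
Cap at 138 months: 95 months is within the cap, no reduction.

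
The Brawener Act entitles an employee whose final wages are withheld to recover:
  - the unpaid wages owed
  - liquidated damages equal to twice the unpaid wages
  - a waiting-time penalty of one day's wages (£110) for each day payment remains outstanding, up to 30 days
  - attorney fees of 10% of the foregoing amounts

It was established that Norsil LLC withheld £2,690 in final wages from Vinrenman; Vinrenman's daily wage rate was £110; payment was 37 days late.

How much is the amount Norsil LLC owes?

£12,507

Doubled: 2 × £2,690 = £5,380
Penalty days: min(37, 30) = 30
Waiting-time penalty: 30 × £110 = £3,300
Subtotal: £2,690 + £5,380 + £3,300 = £11,370
Attorney fees: 10% of £11,370 = £1,137
Total award: £11,370 + £1,137 = £12,507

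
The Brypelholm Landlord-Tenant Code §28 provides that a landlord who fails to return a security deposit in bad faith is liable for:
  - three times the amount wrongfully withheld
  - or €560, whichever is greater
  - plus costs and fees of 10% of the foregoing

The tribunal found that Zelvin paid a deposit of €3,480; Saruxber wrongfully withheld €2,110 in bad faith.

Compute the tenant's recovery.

€6,963

Trebled: 3 × €2,110 = €6,330
Minimum €560: €6,330 meets the minimum, no increase.
Costs and fees: 10% of €6,330 = €633
Total recovery: €6,330 + €633 = €6,963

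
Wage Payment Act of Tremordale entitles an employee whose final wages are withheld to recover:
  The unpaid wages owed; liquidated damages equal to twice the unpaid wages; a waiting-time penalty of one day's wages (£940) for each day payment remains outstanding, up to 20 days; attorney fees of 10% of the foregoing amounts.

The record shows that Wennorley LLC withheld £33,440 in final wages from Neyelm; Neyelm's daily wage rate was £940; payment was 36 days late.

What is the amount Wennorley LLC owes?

Doubled: 2 × £33,440 = £66,880
Penalty days: min(36, 20) = 20
Waiting-time penalty: 20 × £940 = £18,800
Subtotal: £33,440 + £66,880 + £18,800 = £119,120
Attorney fees: 10% of £119,120 = £11,912
Total award: £119,120 + £11,912 = £131,032

Total award: £131,032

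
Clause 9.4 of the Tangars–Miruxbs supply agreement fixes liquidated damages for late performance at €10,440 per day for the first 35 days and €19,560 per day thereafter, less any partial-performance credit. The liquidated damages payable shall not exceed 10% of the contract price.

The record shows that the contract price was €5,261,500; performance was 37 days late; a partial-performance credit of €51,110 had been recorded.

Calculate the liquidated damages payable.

€353,410

First 35 days: 35 × €10,440 = €365,400
Remaining days: (37 − 35) × €19,560 = €39,120
Accrued per-day damages: €365,400 + €39,120 = €404,520
Less partial-performance credit: €404,520 − €51,110 = €353,410
Cap: 10% of €5,261,500 = €526,150
Cap at €526,150: €353,410 is within the cap, no reduction.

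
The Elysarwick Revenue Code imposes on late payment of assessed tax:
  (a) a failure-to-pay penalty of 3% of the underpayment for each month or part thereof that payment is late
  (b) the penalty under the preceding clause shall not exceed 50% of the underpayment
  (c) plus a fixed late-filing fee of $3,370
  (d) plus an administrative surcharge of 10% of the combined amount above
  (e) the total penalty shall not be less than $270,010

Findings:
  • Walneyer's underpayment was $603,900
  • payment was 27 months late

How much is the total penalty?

$335,852

Accrued rate: 3% × 27 = 81%, capped at 50% → 50%
Failure-to-pay penalty: 50% of $603,900 = $301,950
Penalty before surcharge: $301,950 + $3,370 = $305,320
Administrative surcharge: 10% of $305,320 = $30,532
Total penalty: $305,320 + $30,532 = $335,852
Minimum $270,010: $335,852 meets the minimum, no increase.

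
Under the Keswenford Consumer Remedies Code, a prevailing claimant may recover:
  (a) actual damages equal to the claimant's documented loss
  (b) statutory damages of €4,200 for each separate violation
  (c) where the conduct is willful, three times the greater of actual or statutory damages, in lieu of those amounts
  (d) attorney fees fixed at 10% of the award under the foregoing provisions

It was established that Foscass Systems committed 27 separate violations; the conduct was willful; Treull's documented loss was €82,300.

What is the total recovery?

Statutory damages: 27 × €4,200 = €113,400
Greater of actual damages (€82,300) or statutory damages (€113,400): €113,400
Trebled: 3 × €113,400 = €340,200
Attorney fees: 10% of €340,200 = €34,020
Total recovery: €340,200 + €34,020 = €374,220

€374,220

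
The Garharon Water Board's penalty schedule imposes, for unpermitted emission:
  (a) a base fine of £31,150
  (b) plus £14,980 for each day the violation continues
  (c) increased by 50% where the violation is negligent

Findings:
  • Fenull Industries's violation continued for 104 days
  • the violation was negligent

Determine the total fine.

Per-day component: 104 × £14,980 = £1,557,920
Base plus per-day: £31,150 + £1,557,920 = £1,589,070
Enhancement: 50% of £1,589,070 = £794,535
Enhanced fine: £1,589,070 + £794,535 = £2,383,605

£2,383,605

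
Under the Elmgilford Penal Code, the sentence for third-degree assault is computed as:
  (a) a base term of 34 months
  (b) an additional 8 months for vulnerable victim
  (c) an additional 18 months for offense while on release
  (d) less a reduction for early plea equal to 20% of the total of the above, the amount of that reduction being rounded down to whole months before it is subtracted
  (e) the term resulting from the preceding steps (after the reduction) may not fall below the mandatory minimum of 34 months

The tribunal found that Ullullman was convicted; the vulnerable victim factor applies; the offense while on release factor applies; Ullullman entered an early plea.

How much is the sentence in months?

Vulnerable victim enhancement: +8 months
Offense while on release enhancement: +18 months
Adjusted term: 34 months + 8 months + 18 months = 60 months
Early plea reduction: 20% of 60 months = 12 months (rounded down)
After reduction: 60 − 12 = 48 months
Minimum 34 months: 48 months meets the minimum, no increase.

48 months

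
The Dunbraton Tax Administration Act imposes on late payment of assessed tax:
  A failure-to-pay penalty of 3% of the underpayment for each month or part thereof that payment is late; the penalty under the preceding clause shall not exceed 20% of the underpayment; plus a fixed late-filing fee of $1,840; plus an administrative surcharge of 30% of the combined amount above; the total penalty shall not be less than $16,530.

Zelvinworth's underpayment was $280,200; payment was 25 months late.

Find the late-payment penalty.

Penalty: $75,244

Accrued rate: 3% × 25 = 75%, capped at 20% → 20%
Failure-to-pay penalty: 20% of $280,200 = $56,040
Penalty before surcharge: $56,040 + $1,840 = $57,880
Administrative surcharge: 30% of $57,880 = $17,364
Total penalty: $57,880 + $17,364 = $75,244
Minimum $16,530: $75,244 meets the minimum, no increase.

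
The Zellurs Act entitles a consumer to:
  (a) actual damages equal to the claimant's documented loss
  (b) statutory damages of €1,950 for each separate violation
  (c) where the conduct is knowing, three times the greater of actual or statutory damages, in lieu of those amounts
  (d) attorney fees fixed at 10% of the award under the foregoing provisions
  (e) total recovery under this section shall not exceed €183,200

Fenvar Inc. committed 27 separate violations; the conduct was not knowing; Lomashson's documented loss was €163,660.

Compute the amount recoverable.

Statutory damages: 27 × €1,950 = €52,650
Conduct not knowing: the in-lieu enhancement does not apply.
Actual plus statutory damages: €163,660 + €52,650 = €216,310
Attorney fees: 10% of €216,310 = €21,631
Total before cap: €216,310 + €21,631 = €237,941
Cap at €183,200: €237,941 exceeds the cap → €183,200

Total recovery: €183,200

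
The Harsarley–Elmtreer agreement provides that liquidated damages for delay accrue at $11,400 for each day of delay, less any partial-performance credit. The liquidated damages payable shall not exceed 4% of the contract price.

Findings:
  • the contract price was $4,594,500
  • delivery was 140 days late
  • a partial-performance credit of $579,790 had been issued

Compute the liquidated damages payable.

Per-day damages: 140 × $11,400 = $1,596,000
Less partial-performance credit: $1,596,000 − $579,790 = $1,016,210
Cap: 4% of $4,594,500 = $183,780
Cap at $183,780: $1,016,210 exceeds the cap → $183,780

$183,780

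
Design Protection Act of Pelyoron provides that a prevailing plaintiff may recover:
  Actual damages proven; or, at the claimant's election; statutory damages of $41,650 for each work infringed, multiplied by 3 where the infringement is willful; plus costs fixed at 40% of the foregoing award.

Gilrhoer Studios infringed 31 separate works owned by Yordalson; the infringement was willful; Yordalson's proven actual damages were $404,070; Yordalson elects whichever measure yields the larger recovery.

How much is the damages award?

Statutory damages: 31 × $41,650 = $1,291,150
Trebled: 3 × $1,291,150 = $3,873,450
Greater of actual damages ($404,070) or enhanced statutory damages ($3,873,450): $3,873,450
Costs: 40% of $3,873,450 = $1,549,380
Award plus costs: $3,873,450 + $1,549,380 = $5,422,830

Award: $5,422,830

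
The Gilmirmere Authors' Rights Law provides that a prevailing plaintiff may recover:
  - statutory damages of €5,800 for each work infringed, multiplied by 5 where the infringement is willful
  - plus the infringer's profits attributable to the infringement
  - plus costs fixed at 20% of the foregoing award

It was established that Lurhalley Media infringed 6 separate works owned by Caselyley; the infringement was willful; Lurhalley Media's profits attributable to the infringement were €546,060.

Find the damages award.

Statutory damages: 6 × €5,800 = €34,800
Multiplied by 5: 5 × €34,800 = €174,000
Combined award: €174,000 + €546,060 = €720,060
Costs: 20% of €720,060 = €144,012
Award plus costs: €720,060 + €144,012 = €864,072

€864,072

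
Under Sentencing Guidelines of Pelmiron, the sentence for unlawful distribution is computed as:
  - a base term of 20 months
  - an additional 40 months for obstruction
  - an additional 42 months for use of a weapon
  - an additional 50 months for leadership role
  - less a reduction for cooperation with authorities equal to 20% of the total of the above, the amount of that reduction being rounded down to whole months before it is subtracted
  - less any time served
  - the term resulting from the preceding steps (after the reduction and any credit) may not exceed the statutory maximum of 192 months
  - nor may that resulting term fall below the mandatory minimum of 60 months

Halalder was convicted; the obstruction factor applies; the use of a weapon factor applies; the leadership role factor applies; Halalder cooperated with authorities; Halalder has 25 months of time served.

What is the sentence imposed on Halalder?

Obstruction enhancement: +40 months
Use of a weapon enhancement: +42 months
Leadership role enhancement: +50 months
Adjusted term: 20 months + 40 months + 42 months + 50 months = 152 months
Cooperation with authorities reduction: 20% of 152 months = 30 months (rounded down)
After reduction: 152 − 30 = 122 months
Less time served: 122 months − 25 months = 97 months
Cap at 192 months: 97 months is within the cap, no reduction.
Minimum 60 months: 97 months meets the minimum, no increase.

97 months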